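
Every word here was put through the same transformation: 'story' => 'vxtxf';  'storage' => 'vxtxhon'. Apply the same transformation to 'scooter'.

vgtuama

In story: s→v is +3, t→x is +4, o→t is +5, r→x is +6 — the shift increases by 1 each position. The shift increases by 1 at each position, starting from +3: 3, 4, 5, ….
Applying it to scooter: s+3=v, c+4=g, o+5=t, o+6=u, t+7=a, e+8=m, r+9=a.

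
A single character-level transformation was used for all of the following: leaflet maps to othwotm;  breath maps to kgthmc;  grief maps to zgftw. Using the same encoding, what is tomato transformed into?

mxrhmx

l(11)→o(14) and e(4)→t(19) fit y≡3x+7 (mod 26); the inverse of 3 mod 26 is 9. Each letter's alphabet position (a=0..z=25) is mapped through 3·x+7 mod 26 — an affine cipher.
Applying it to tomato: t(19)→3·19+7≡12=m; o(14)→3·14+7≡23=x; m(12)→3·12+7≡17=r; a(0)→3·0+7≡7=h; t(19)→3·19+7≡12=m; o(14)→3·14+7≡23=x (all mod 26).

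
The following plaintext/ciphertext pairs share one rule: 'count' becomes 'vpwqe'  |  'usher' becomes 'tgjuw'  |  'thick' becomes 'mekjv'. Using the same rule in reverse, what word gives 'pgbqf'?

dozen

The output letters match the input read backwards, each shifted +2: count reversed is tnuoc. Two steps: reverse the string, then apply a Caesar shift of +2.
Decoding pgbqf: shift back: p−2=n, g−2=e, b−2=z, q−2=o, f−2=d → nezod; then reverse → dozen.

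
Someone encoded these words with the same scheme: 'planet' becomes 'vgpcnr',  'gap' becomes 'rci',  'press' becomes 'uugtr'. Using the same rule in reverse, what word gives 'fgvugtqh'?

The output letters match the input read backwards, each shifted +2: planet reversed is tenalp. The word is reversed, then every letter is shifted forward by 2.
Undoing it on fgvugtqh: shift back: f−2=d, g−2=e, v−2=t, u−2=s, g−2=e, t−2=r, q−2=o, h−2=f → detserof; then reverse → forested.

forested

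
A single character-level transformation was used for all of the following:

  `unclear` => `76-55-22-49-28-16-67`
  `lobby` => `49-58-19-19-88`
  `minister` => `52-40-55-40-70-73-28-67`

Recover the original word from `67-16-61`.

u(#21)→76 and n(#14)→55: differences scale by 3, so n = 3·pos + 13. The formula is n = 3×(alphabet index, a=1) + 13.
Undoing it on 67-16-61: 67→(67−13)÷3=18=r, 16→(16−13)÷3=1=a, 61→(61−13)÷3=16=p.

rap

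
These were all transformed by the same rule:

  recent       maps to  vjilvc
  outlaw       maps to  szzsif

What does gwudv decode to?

crown

In recent: r→v is +4, e→j is +5, c→i is +6, e→l is +7 — the shift increases by 1 each position. The shift increases by 1 at each position, starting from +4: 4, 5, 6, ….
Reversing it on gwudv: g−4=c, w−5=r, u−6=o, d−7=w, v−8=n.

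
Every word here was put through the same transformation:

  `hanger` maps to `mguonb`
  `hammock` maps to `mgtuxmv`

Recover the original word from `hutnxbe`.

Each letter shifts forward by (position + 5), i.e. 5, 6, 7, … — the shift grows by one for each successive letter.
Reversing it on hutnxbe: h−5=c, u−6=o, t−7=m, n−8=f, x−9=o, b−10=r, e−11=t.

comfort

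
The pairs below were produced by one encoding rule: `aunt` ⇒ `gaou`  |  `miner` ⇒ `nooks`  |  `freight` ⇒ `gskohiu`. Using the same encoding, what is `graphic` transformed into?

hsgqiod

Two shifts are in play — +6 for a/e/i/o/u, +1 for every other letter.
On graphic: g(cons)+1=h, r(cons)+1=s, a(vowel)+6=g, p(cons)+1=q, h(cons)+1=i, i(vowel)+6=o, c(cons)+1=d.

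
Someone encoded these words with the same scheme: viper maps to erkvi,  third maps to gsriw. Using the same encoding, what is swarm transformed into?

hdzin

Each letter is replaced by its mirror in the alphabet: a↔z, b↔y, c↔x, and so on (the Atbash cipher).
For swarm: s↔h, w↔d, a↔z, r↔i, m↔n.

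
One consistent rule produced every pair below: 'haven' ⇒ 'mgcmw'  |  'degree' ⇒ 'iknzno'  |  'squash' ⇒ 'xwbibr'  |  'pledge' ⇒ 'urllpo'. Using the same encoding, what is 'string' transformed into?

xzyqwq

Letter i (0-indexed) is shifted by i+5, so successive shifts are 5, 6, 7, ….
Applying it to string: s+5=x, t+6=z, r+7=y, i+8=q, n+9=w, g+10=q.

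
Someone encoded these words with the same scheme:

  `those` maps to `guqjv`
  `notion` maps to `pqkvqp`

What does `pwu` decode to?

sun

Read the word backwards and shift each letter +2.
Reversing it on pwu: shift back: p−2=n, w−2=u, u−2=s → nus; then reverse → sun.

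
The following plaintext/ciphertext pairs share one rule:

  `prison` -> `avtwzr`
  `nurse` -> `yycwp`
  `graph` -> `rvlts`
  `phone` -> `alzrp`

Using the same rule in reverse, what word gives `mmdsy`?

Shifts by position in prison: pos 0: p→a (+11), pos 1: r→v (+4), pos 2: i→t (+11), pos 3: s→w (+4) — repeating every 2. The shifts repeat in a cycle of length 2: positions 0,1,… shift by +11, +4, then the pattern repeats.
Decoding mmdsy: m−11=b, m−4=i, d−11=s, s−4=o, y−11=n.

bison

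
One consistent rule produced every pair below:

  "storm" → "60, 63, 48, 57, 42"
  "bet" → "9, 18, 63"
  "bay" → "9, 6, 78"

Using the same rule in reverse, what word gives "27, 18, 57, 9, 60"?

herbs

s(#19)→60 and t(#20)→63: differences scale by 3, so n = 3·pos + 3. With a=1..z=26, the number is 3·pos + 3.
Undoing it on 27, 18, 57, 9, 60: 27→(27−3)÷3=8=h, 18→(18−3)÷3=5=e, 57→(57−3)÷3=18=r, 9→(9−3)÷3=2=b, 60→(60−3)÷3=19=s.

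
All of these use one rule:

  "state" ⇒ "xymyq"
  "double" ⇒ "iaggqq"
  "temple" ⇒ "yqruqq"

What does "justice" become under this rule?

The shift depends on letter class: consonant s→x is +5, but vowel a→m is +12. Two shifts are in play — +12 for a/e/i/o/u, +5 for every other letter.
On justice: j(cons)+5=o, u(vowel)+12=g, s(cons)+5=x, t(cons)+5=y, i(vowel)+12=u, c(cons)+5=h, e(vowel)+12=q.

ogxyuhq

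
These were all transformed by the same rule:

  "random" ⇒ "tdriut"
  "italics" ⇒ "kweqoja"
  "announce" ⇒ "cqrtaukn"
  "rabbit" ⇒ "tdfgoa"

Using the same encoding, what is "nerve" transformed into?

In random: r→t is +2, a→d is +3, n→r is +4, d→i is +5 — the shift increases by 1 each position. Letter i (0-indexed) is shifted by i+2, so successive shifts are 2, 3, 4, ….
For nerve: n+2=p, e+3=h, r+4=v, v+5=a, e+6=k.

phvak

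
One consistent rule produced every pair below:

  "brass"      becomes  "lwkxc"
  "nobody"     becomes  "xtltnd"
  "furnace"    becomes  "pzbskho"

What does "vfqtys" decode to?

lagoon

Shifts by position in brass: pos 0: b→l (+10), pos 1: r→w (+5), pos 2: a→k (+10), pos 3: s→x (+5) — repeating every 2. It's a Vigenère-style cipher with numeric key [10,5]: position i shifts by key[i mod 2].
Undoing it on vfqtys: v−10=l, f−5=a, q−10=g, t−5=o, y−10=o, s−5=n.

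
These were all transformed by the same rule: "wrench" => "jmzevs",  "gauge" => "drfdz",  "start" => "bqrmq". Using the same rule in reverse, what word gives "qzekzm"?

tender

w(22)→j(9) and r(17)→m(12) fit y≡15x+17 (mod 26); the inverse of 15 mod 26 is 7. Treating letters as 0–25, the rule is x ↦ 15x + 17 (mod 26).
Reversing it on qzekzm: q(16)→7·(16−17)≡19=t; z(25)→7·(25−17)≡4=e; e(4)→7·(4−17)≡13=n; k(10)→7·(10−17)≡3=d; z(25)→7·(25−17)≡4=e; m(12)→7·(12−17)≡17=r (all mod 26).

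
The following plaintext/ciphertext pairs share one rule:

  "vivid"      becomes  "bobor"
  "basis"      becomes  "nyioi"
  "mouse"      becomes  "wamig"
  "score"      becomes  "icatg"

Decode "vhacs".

flock

v(21)→b(1) and i(8)→o(14) fit y≡15x+24 (mod 26); the inverse of 15 mod 26 is 7. Treating letters as 0–25, the rule is x ↦ 15x + 24 (mod 26).
Undoing it on vhacs: v(21)→7·(21−24)≡5=f; h(7)→7·(7−24)≡11=l; a(0)→7·(0−24)≡14=o; c(2)→7·(2−24)≡2=c; s(18)→7·(18−24)≡10=k (all mod 26).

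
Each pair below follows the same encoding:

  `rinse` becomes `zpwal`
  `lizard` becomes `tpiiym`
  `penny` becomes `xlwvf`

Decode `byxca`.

A repeating key of period 3 is used — shifts +8, +7, +9 over and over.
Reversing it on byxca: b−8=t, y−7=r, x−9=o, c−8=u, a−7=t.

trout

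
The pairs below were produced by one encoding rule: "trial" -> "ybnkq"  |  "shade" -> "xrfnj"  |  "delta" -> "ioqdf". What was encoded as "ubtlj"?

A repeating key of period 2 is used — shifts +5, +10 over and over.
Reversing it on ubtlj: u−5=p, b−10=r, t−5=o, l−10=b, j−5=e.

probe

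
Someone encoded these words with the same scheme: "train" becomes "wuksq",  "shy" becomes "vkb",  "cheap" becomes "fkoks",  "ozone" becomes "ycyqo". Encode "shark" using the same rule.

Two shifts are in play — +10 for a/e/i/o/u, +3 for every other letter.
Applying it to shark: s(cons)+3=v, h(cons)+3=k, a(vowel)+10=k, r(cons)+3=u, k(cons)+3=n.

vkkun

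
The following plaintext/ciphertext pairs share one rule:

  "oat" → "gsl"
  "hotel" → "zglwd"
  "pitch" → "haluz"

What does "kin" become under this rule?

Every letter moves 18 places later in the alphabet, wrapping around z→a.
Applying it to kin: k+18=c, i+18=a, n+18=f.

caf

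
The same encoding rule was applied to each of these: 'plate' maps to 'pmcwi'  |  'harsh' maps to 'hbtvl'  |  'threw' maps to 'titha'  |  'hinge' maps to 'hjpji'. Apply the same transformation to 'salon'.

sbnrr

In plate: p→p is +0, l→m is +1, a→c is +2, t→w is +3 — the shift increases by 1 each position. Letter i (0-indexed) is shifted by i+0, so successive shifts are 0, 1, 2, ….
For salon: s+0=s, a+1=b, l+2=n, o+3=r, n+4=r.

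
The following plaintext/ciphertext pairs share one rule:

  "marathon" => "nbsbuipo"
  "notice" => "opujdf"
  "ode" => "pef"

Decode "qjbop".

Each letter is shifted forward by 1 in the alphabet (a Caesar shift of +1).
Undoing it on qjbop: q−1=p, j−1=i, b−1=a, o−1=n, p−1=o.

piano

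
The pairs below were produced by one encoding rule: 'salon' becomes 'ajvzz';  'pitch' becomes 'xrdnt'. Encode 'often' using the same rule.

wodpz

In salon: s→a is +8, a→j is +9, l→v is +10, o→z is +11 — the shift increases by 1 each position. The shift increases by 1 at each position, starting from +8: 8, 9, 10, ….
For often: o+8=w, f+9=o, t+10=d, e+11=p, n+12=z.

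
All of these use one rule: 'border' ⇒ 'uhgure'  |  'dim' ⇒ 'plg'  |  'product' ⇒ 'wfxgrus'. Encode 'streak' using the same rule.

ndhuwv

The output letters match the input read backwards, each shifted +3: border reversed is redrob. Two steps: reverse the string, then apply a Caesar shift of +3.
Applying it to streak: reverse → kaerts; then shift: k+3=n, a+3=d, e+3=h, r+3=u, t+3=w, s+3=v.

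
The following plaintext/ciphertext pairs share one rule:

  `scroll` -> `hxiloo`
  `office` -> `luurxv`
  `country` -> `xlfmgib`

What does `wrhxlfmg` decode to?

discount

Letters are reflected about the middle of the alphabet (position → 25−position): Atbash.
Decoding wrhxlfmg: w↔d, r↔i, h↔s, x↔c, l↔o, f↔u, m↔n, g↔t.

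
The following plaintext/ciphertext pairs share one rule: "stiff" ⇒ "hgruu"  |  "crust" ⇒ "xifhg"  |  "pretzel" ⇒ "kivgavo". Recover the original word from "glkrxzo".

topical

Each pair mirrors across the alphabet (s↔h, t↔g, i↔r): positions sum to 25. This is the alphabet-reversal cipher (Atbash): a becomes z, b becomes y, etc.
Reversing it on glkrxzo: g↔t, l↔o, k↔p, r↔i, x↔c, z↔a, o↔l.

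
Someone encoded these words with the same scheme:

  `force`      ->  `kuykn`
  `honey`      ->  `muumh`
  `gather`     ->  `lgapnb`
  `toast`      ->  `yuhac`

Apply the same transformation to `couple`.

hubxuo

In force: f→k is +5, o→u is +6, r→y is +7, c→k is +8 — the shift increases by 1 each position. Letter i (0-indexed) is shifted by i+5, so successive shifts are 5, 6, 7, ….
For couple: c+5=h, o+6=u, u+7=b, p+8=x, l+9=u, e+10=o.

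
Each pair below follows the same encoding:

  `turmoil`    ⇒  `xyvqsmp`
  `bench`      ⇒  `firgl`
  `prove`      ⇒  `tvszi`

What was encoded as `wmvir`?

siren

This is a Caesar cipher with shift 4.
Undoing it on wmvir: w−4=s, m−4=i, v−4=r, i−4=e, r−4=n.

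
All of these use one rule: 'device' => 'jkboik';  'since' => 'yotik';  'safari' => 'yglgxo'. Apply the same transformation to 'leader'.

Compare letters: d→j is +6, e→k is +6, v→b is +6 — a constant shift. Each letter is shifted forward by 6 in the alphabet (a Caesar shift of +6).
For leader: l+6=r, e+6=k, a+6=g, d+6=j, e+6=k, r+6=x.

rkgjkx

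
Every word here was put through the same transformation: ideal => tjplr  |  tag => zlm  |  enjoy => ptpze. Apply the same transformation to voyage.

The shift depends on letter class: consonant d→j is +6, but vowel i→t is +11. The rule splits by letter class: vowels +11, consonants +6.
On voyage: v(cons)+6=b, o(vowel)+11=z, y(cons)+6=e, a(vowel)+11=l, g(cons)+6=m, e(vowel)+11=p.

bzelmp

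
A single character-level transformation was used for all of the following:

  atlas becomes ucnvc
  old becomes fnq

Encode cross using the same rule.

The output letters match the input read backwards, each shifted +2: atlas reversed is salta. Read the word backwards and shift each letter +2.
For cross: reverse → ssorc; then shift: s+2=u, s+2=u, o+2=q, r+2=t, c+2=e.

uuqte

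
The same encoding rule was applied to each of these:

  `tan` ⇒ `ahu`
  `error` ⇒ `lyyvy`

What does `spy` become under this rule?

zwf

Compare letters: t→a is +7, a→h is +7, n→u is +7 — a constant shift. This is a Caesar cipher with shift 7.
On spy: s+7=z, p+7=w, y+7=f.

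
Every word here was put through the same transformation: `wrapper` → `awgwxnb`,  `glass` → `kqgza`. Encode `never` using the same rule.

Each letter shifts forward by (position + 4), i.e. 4, 5, 6, … — the shift grows by one for each successive letter.
On never: n+4=r, e+5=j, v+6=b, e+7=l, r+8=z.

rjblz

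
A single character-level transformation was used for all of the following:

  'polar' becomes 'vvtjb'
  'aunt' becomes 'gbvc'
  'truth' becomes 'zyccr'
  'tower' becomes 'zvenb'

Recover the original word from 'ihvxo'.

In polar: p→v is +6, o→v is +7, l→t is +8, a→j is +9 — the shift increases by 1 each position. Each letter shifts forward by (position + 6), i.e. 6, 7, 8, … — the shift grows by one for each successive letter.
Reversing it on ihvxo: i−6=c, h−7=a, v−8=n, x−9=o, o−10=e.

canoe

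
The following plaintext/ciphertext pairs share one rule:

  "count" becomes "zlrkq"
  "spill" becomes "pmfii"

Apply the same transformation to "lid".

It's a constant shift of +23 (ROT23).
Applying it to lid: l+23=i, i+23=f, d+23=a.

ifa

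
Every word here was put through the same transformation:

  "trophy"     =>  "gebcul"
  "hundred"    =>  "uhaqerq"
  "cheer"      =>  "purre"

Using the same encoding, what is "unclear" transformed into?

hapyrne

Compare letters: t→g is +13, r→e is +13, o→b is +13 — a constant shift. It's a constant shift of +13 (ROT13).
On unclear: u+13=h, n+13=a, c+13=p, l+13=y, e+13=r, a+13=n, r+13=e.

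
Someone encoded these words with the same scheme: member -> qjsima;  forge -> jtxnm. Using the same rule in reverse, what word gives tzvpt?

Letter i (0-indexed) is shifted by i+4, so successive shifts are 4, 5, 6, ….
Reversing it on tzvpt: t−4=p, z−5=u, v−6=p, p−7=i, t−8=l.

pupil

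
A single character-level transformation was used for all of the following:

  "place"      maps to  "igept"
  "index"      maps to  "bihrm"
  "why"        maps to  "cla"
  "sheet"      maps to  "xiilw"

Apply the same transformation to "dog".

ksh

The output letters match the input read backwards, each shifted +4: place reversed is ecalp. Two steps: reverse the string, then apply a Caesar shift of +4.
Applying it to dog: reverse → god; then shift: g+4=k, o+4=s, d+4=h.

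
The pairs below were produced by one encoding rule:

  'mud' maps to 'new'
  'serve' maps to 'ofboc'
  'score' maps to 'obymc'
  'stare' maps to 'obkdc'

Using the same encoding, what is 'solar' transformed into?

bkvyc

Read the word backwards and shift each letter +10.
On solar: reverse → ralos; then shift: r+10=b, a+10=k, l+10=v, o+10=y, s+10=c.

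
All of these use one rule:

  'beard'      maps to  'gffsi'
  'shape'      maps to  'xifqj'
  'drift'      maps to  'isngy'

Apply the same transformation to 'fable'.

kbgmj

Shifts by position in beard: pos 0: b→g (+5), pos 1: e→f (+1), pos 2: a→f (+5), pos 3: r→s (+1) — repeating every 2. A repeating key of period 2 is used — shifts +5, +1 over and over.
Applying it to fable: f+5=k, a+1=b, b+5=g, l+1=m, e+5=j.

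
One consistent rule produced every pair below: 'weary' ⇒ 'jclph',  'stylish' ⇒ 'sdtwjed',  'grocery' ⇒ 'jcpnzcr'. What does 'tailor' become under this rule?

The output letters match the input read backwards, each shifted +11: weary reversed is yraew. The word is reversed, then every letter is shifted forward by 11.
On tailor: reverse → roliat; then shift: r+11=c, o+11=z, l+11=w, i+11=t, a+11=l, t+11=e.

czwtle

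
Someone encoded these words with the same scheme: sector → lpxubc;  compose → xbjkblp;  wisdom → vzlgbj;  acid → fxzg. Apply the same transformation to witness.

vzuspll

s(18)→l(11) and e(4)→p(15) fit y≡9x+5 (mod 26); the inverse of 9 mod 26 is 3. Each letter's alphabet position (a=0..z=25) is mapped through 9·x+5 mod 26 — an affine cipher.
On witness: w(22)→9·22+5≡21=v; i(8)→9·8+5≡25=z; t(19)→9·19+5≡20=u; n(13)→9·13+5≡18=s; e(4)→9·4+5≡15=p; s(18)→9·18+5≡11=l; s(18)→9·18+5≡11=l (all mod 26).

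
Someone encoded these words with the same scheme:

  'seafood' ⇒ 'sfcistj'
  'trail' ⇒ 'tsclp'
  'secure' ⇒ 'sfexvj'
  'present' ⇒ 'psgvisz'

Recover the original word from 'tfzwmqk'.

textile

In seafood: s→s is +0, e→f is +1, a→c is +2, f→i is +3 — the shift increases by 1 each position. The shift increases by 1 at each position, starting from +0: 0, 1, 2, ….
Undoing it on tfzwmqk: t−0=t, f−1=e, z−2=x, w−3=t, m−4=i, q−5=l, k−6=e.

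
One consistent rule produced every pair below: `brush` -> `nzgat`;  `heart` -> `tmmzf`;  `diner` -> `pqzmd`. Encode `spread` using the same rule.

exdmml

Shifts by position in brush: pos 0: b→n (+12), pos 1: r→z (+8), pos 2: u→g (+12), pos 3: s→a (+8) — repeating every 2. It's a Vigenère-style cipher with numeric key [12,8]: position i shifts by key[i mod 2].
For spread: s+12=e, p+8=x, r+12=d, e+8=m, a+12=m, d+8=l.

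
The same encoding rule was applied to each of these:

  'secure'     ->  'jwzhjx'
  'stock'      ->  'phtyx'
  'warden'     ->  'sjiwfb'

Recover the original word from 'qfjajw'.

The output letters match the input read backwards, each shifted +5: secure reversed is eruces. The word is reversed, then every letter is shifted forward by 5.
Undoing it on qfjajw: shift back: q−5=l, f−5=a, j−5=e, a−5=v, j−5=e, w−5=r → laever; then reverse → reveal.

reveal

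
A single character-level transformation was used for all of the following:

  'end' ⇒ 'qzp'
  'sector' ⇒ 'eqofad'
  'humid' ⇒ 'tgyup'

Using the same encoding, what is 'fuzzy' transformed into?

Compare letters: e→q is +12, n→z is +12, d→p is +12 — a constant shift. Every letter moves 12 places later in the alphabet, wrapping around z→a.
Applying it to fuzzy: f+12=r, u+12=g, z+12=l, z+12=l, y+12=k.

rgllk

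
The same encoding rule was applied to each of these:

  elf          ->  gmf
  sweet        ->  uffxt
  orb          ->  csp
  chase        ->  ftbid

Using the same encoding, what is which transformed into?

idjix

Two steps: reverse the string, then apply a Caesar shift of +1.
Applying it to which: reverse → hcihw; then shift: h+1=i, c+1=d, i+1=j, h+1=i, w+1=x.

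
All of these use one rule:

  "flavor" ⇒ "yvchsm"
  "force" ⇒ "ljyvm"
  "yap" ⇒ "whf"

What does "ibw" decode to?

pub

Two steps: reverse the string, then apply a Caesar shift of +7.
Reversing it on ibw: shift back: i−7=b, b−7=u, w−7=p → bup; then reverse → pub.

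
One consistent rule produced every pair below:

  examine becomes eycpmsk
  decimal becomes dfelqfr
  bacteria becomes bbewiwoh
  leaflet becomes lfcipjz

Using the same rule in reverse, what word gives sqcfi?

space

Letter i (0-indexed) is shifted by i+0, so successive shifts are 0, 1, 2, ….
Undoing it on sqcfi: s−0=s, q−1=p, c−2=a, f−3=c, i−4=e.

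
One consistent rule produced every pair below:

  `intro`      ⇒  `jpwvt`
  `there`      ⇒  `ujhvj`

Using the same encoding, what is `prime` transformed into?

qtlqj

In intro: i→j is +1, n→p is +2, t→w is +3, r→v is +4 — the shift increases by 1 each position. Each letter shifts forward by (position + 1), i.e. 1, 2, 3, … — the shift grows by one for each successive letter.
On prime: p+1=q, r+2=t, i+3=l, m+4=q, e+5=j.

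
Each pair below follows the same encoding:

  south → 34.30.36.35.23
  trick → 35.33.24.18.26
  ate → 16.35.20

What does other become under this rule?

s is letter #19 and maps to 34: an offset of 15. Letters become their 1-based position plus 15 (so a→16, b→17, …).
Applying it to other: o=15→30, t=20→35, h=8→23, e=5→20, r=18→33.

30.35.23.20.33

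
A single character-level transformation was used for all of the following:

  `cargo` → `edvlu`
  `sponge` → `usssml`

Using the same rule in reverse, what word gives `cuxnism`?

In cargo: c→e is +2, a→d is +3, r→v is +4, g→l is +5 — the shift increases by 1 each position. Each letter shifts forward by (position + 2), i.e. 2, 3, 4, … — the shift grows by one for each successive letter.
Reversing it on cuxnism: c−2=a, u−3=r, x−4=t, n−5=i, i−6=c, s−7=l, m−8=e.

article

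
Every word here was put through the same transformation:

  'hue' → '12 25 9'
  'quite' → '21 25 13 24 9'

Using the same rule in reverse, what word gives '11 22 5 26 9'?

h is letter #8 and maps to 12: an offset of 4. Each letter is replaced by its alphabet position (a=1..z=26) + 4.
Decoding 11 22 5 26 9: 11→(11−4)÷1=7=g, 22→(22−4)÷1=18=r, 5→(5−4)÷1=1=a, 26→(26−4)÷1=22=v, 9→(9−4)÷1=5=e.

grave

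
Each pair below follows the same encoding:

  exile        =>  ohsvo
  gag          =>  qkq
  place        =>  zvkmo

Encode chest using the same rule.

mrocd

Each letter is shifted forward by 10 in the alphabet (a Caesar shift of +10).
On chest: c+10=m, h+10=r, e+10=o, s+10=c, t+10=d.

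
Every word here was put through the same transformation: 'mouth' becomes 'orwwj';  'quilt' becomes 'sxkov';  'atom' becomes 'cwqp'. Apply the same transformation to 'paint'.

Shifts by position in mouth: pos 0: m→o (+2), pos 1: o→r (+3), pos 2: u→w (+2), pos 3: t→w (+3) — repeating every 2. It's a Vigenère-style cipher with numeric key [2,3]: position i shifts by key[i mod 2].
Applying it to paint: p+2=r, a+3=d, i+2=k, n+3=q, t+2=v.

rdkqv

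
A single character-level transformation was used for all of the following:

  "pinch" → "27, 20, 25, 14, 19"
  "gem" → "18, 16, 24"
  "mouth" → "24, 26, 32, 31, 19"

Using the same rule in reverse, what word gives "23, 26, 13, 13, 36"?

p is letter #16 and maps to 27: an offset of 11. Each letter is replaced by its alphabet position (a=1..z=26) + 11.
Undoing it on 23, 26, 13, 13, 36: 23→(23−11)÷1=12=l, 26→(26−11)÷1=15=o, 13→(13−11)÷1=2=b, 13→(13−11)÷1=2=b, 36→(36−11)÷1=25=y.

lobby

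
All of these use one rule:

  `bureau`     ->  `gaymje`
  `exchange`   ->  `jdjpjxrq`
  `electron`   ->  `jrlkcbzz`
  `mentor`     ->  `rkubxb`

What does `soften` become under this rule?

xumbnx

In bureau: b→g is +5, u→a is +6, r→y is +7, e→m is +8 — the shift increases by 1 each position. Each letter shifts forward by (position + 5), i.e. 5, 6, 7, … — the shift grows by one for each successive letter.
For soften: s+5=x, o+6=u, f+7=m, t+8=b, e+9=n, n+10=x.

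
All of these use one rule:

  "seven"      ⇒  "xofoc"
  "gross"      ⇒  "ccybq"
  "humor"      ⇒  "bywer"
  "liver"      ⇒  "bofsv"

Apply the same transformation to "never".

bofox

The output letters match the input read backwards, each shifted +10: seven reversed is neves. The word is reversed, then every letter is shifted forward by 10.
Applying it to never: reverse → reven; then shift: r+10=b, e+10=o, v+10=f, e+10=o, n+10=x.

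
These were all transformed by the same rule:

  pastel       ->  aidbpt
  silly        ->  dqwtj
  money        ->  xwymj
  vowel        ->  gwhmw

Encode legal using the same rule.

It's a Vigenère-style cipher with numeric key [11,8]: position i shifts by key[i mod 2].
For legal: l+11=w, e+8=m, g+11=r, a+8=i, l+11=w.

wmriw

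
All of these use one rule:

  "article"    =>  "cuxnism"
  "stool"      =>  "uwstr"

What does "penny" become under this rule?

rhrse

In article: a→c is +2, r→u is +3, t→x is +4, i→n is +5 — the shift increases by 1 each position. Each letter shifts forward by (position + 2), i.e. 2, 3, 4, … — the shift grows by one for each successive letter.
On penny: p+2=r, e+3=h, n+4=r, n+5=s, y+6=e.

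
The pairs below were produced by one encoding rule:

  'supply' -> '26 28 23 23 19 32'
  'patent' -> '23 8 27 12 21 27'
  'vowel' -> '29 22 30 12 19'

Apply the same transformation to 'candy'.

10 8 21 11 32

Each letter is replaced by its alphabet position (a=1..z=26) + 7.
For candy: c=3→10, a=1→8, n=14→21, d=4→11, y=25→32.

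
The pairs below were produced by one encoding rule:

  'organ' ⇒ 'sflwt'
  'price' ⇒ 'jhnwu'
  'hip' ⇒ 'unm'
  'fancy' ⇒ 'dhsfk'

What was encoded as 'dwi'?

The output letters match the input read backwards, each shifted +5: organ reversed is nagro. The word is reversed, then every letter is shifted forward by 5.
Undoing it on dwi: shift back: d−5=y, w−5=r, i−5=d → yrd; then reverse → dry.

dry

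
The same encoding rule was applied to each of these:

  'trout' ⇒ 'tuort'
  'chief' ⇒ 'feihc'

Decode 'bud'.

dub

The output letters match the input read backwards: trout reversed is tuort. The word is simply reversed.
Undoing it on bud: then reverse → dub.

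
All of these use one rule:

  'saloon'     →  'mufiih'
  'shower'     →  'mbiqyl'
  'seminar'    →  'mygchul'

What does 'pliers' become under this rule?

Compare letters: s→m is +20, a→u is +20, l→f is +20 — a constant shift. It's a constant shift of +20 (ROT20).
Applying it to pliers: p+20=j, l+20=f, i+20=c, e+20=y, r+20=l, s+20=m.

jfcylm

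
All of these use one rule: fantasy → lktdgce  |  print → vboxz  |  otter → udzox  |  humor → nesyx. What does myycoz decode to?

A repeating key of period 2 is used — shifts +6, +10 over and over.
Reversing it on myycoz: m−6=g, y−10=o, y−6=s, c−10=s, o−6=i, z−10=p.

gossip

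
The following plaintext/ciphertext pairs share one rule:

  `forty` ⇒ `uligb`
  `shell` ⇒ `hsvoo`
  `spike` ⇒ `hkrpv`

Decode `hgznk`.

stamp

Each pair mirrors across the alphabet (f↔u, o↔l, r↔i): positions sum to 25. Letters are reflected about the middle of the alphabet (position → 25−position): Atbash.
Undoing it on hgznk: h↔s, g↔t, z↔a, n↔m, k↔p.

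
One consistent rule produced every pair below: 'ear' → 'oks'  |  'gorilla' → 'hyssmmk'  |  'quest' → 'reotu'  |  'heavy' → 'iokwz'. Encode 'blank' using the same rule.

The shift depends on letter class: consonant r→s is +1, but vowel e→o is +10. Two shifts are in play — +10 for a/e/i/o/u, +1 for every other letter.
Applying it to blank: b(cons)+1=c, l(cons)+1=m, a(vowel)+10=k, n(cons)+1=o, k(cons)+1=l.

cmkol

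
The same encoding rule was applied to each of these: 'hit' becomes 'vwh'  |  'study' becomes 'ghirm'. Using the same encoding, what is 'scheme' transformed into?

Compare letters: h→v is +14, i→w is +14, t→h is +14 — a constant shift. Each letter is shifted forward by 14 in the alphabet (a Caesar shift of +14).
Applying it to scheme: s+14=g, c+14=q, h+14=v, e+14=s, m+14=a, e+14=s.

gqvsas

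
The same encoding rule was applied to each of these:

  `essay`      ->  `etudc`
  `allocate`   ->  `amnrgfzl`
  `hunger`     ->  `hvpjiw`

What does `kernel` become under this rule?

kftqiq

In essay: e→e is +0, s→t is +1, s→u is +2, a→d is +3 — the shift increases by 1 each position. Each letter shifts forward by its position index (0, 1, 2, …) — the shift grows by one for each successive letter.
For kernel: k+0=k, e+1=f, r+2=t, n+3=q, e+4=i, l+5=q.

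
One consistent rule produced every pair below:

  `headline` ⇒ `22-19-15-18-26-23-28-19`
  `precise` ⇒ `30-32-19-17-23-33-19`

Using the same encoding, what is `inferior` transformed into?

h is letter #8 and maps to 22: an offset of 14. Letters become their 1-based position plus 14 (so a→15, b→16, …).
For inferior: i=9→23, n=14→28, f=6→20, e=5→19, r=18→32, i=9→23, o=15→29, r=18→32.

23-28-20-19-32-23-29-32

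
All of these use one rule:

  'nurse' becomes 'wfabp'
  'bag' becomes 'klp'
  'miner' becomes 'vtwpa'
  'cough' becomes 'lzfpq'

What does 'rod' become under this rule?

azm

The shift depends on letter class: consonant n→w is +9, but vowel u→f is +11. Vowels shift forward by 11 and consonants shift forward by 9.
For rod: r(cons)+9=a, o(vowel)+11=z, d(cons)+9=m.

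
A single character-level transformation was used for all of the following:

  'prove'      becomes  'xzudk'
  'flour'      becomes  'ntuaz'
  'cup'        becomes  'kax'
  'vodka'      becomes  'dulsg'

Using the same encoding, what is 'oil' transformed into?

uot

The shift depends on letter class: consonant p→x is +8, but vowel o→u is +6. Vowels shift forward by 6 and consonants shift forward by 8.
For oil: o(vowel)+6=u, i(vowel)+6=o, l(cons)+8=t.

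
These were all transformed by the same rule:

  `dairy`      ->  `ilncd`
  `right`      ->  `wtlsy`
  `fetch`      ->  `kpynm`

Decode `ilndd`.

daisy

The shifts repeat in a cycle of length 2: positions 0,1,… shift by +5, +11, then the pattern repeats.
Decoding ilndd: i−5=d, l−11=a, n−5=i, d−11=s, d−5=y.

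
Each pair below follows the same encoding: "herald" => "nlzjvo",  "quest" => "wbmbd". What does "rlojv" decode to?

legal

In herald: h→n is +6, e→l is +7, r→z is +8, a→j is +9 — the shift increases by 1 each position. Each letter shifts forward by (position + 6), i.e. 6, 7, 8, … — the shift grows by one for each successive letter.
Undoing it on rlojv: r−6=l, l−7=e, o−8=g, j−9=a, v−10=l.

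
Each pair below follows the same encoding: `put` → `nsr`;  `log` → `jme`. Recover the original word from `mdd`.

off

Compare letters: p→n is +24, u→s is +24, t→r is +24 — a constant shift. Each letter is shifted forward by 24 in the alphabet (a Caesar shift of +24).
Reversing it on mdd: m−24=o, d−24=f, d−24=f.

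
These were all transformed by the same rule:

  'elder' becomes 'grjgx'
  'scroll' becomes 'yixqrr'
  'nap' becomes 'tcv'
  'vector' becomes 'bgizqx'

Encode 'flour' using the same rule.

lrqwx

The shift depends on letter class: consonant l→r is +6, but vowel e→g is +2. Two shifts are in play — +2 for a/e/i/o/u, +6 for every other letter.
On flour: f(cons)+6=l, l(cons)+6=r, o(vowel)+2=q, u(vowel)+2=w, r(cons)+6=x.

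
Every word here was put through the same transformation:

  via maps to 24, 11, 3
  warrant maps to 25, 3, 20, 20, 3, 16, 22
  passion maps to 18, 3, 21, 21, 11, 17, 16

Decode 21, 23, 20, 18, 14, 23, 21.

Letters become their 1-based position plus 2 (so a→3, b→4, …).
Reversing it on 21, 23, 20, 18, 14, 23, 21: 21→(21−2)÷1=19=s, 23→(23−2)÷1=21=u, 20→(20−2)÷1=18=r, 18→(18−2)÷1=16=p, 14→(14−2)÷1=12=l, 23→(23−2)÷1=21=u, 21→(21−2)÷1=19=s.

surplus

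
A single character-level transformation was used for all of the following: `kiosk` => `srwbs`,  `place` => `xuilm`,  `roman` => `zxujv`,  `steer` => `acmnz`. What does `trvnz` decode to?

liner

Shifts by position in kiosk: pos 0: k→s (+8), pos 1: i→r (+9), pos 2: o→w (+8), pos 3: s→b (+9) — repeating every 2. It's a Vigenère-style cipher with numeric key [8,9]: position i shifts by key[i mod 2].
Undoing it on trvnz: t−8=l, r−9=i, v−8=n, n−9=e, z−8=r.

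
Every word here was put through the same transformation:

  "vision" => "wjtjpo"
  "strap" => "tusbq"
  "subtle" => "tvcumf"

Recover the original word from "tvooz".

Compare letters: v→w is +1, i→j is +1, s→t is +1 — a constant shift. Each letter is shifted forward by 1 in the alphabet (a Caesar shift of +1).
Decoding tvooz: t−1=s, v−1=u, o−1=n, o−1=n, z−1=y.

sunny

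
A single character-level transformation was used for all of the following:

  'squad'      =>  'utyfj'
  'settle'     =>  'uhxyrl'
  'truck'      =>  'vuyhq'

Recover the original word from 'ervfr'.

coral

In squad: s→u is +2, q→t is +3, u→y is +4, a→f is +5 — the shift increases by 1 each position. Each letter shifts forward by (position + 2), i.e. 2, 3, 4, … — the shift grows by one for each successive letter.
Reversing it on ervfr: e−2=c, r−3=o, v−4=r, f−5=a, r−6=l.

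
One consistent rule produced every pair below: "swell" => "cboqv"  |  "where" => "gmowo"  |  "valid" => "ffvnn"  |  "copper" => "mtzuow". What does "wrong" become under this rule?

gwysq

A repeating key of period 2 is used — shifts +10, +5 over and over.
Applying it to wrong: w+10=g, r+5=w, o+10=y, n+5=s, g+10=q.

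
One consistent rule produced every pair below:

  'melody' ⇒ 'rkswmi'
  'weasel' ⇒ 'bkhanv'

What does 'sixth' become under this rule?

xoebq

The shift increases by 1 at each position, starting from +5: 5, 6, 7, ….
Applying it to sixth: s+5=x, i+6=o, x+7=e, t+8=b, h+9=q.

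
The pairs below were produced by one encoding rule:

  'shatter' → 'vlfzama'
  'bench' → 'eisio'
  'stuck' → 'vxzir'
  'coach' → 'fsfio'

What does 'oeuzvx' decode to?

Each letter shifts forward by (position + 3), i.e. 3, 4, 5, … — the shift grows by one for each successive letter.
Undoing it on oeuzvx: o−3=l, e−4=a, u−5=p, z−6=t, v−7=o, x−8=p.

laptop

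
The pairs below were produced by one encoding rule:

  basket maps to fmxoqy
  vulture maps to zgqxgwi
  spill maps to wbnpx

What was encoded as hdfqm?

drama

The shifts repeat in a cycle of length 3: positions 0,1,… shift by +4, +12, +5, then the pattern repeats.
Decoding hdfqm: h−4=d, d−12=r, f−5=a, q−4=m, m−12=a.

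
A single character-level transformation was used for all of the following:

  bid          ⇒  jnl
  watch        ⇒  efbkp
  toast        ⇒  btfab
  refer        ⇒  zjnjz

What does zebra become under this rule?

hjjzf

The shift depends on letter class: consonant b→j is +8, but vowel i→n is +5. Vowels shift forward by 5 and consonants shift forward by 8.
For zebra: z(cons)+8=h, e(vowel)+5=j, b(cons)+8=j, r(cons)+8=z, a(vowel)+5=f.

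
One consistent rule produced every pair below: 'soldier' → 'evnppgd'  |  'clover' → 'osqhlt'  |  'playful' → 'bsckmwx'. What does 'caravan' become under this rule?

ohtmccz

A repeating key of period 3 is used — shifts +12, +7, +2 over and over.
For caravan: c+12=o, a+7=h, r+2=t, a+12=m, v+7=c, a+2=c, n+12=z.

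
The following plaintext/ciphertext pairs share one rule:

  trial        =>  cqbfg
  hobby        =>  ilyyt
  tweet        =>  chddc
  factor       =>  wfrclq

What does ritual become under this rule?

Treating letters as 0–25, the rule is x ↦ 19x + 5 (mod 26).
On ritual: r(17)→19·17+5≡16=q; i(8)→19·8+5≡1=b; t(19)→19·19+5≡2=c; u(20)→19·20+5≡21=v; a(0)→19·0+5≡5=f; l(11)→19·11+5≡6=g (all mod 26).

qbcvfg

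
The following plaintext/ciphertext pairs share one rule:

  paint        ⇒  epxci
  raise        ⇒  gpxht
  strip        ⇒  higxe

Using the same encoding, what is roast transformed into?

Compare letters: p→e is +15, a→p is +15, i→x is +15 — a constant shift. It's a constant shift of +15 (ROT15).
For roast: r+15=g, o+15=d, a+15=p, s+15=h, t+15=i.

gdphi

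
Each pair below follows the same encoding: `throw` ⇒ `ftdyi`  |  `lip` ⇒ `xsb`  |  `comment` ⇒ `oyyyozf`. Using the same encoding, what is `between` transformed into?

nofiooz

The shift depends on letter class: consonant t→f is +12, but vowel o→y is +10. Vowels shift forward by 10 and consonants shift forward by 12.
On between: b(cons)+12=n, e(vowel)+10=o, t(cons)+12=f, w(cons)+12=i, e(vowel)+10=o, e(vowel)+10=o, n(cons)+12=z.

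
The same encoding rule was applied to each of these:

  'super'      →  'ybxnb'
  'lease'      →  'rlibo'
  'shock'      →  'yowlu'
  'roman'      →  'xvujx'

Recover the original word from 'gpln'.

aide

In super: s→y is +6, u→b is +7, p→x is +8, e→n is +9 — the shift increases by 1 each position. The shift increases by 1 at each position, starting from +6: 6, 7, 8, ….
Decoding gpln: g−6=a, p−7=i, l−8=d, n−9=e.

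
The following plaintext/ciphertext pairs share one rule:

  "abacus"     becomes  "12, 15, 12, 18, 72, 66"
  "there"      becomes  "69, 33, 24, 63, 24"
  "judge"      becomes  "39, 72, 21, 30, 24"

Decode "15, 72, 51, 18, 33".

bunch

Each letter becomes 3×(its alphabet position, a=1..z=26) + 9.
Reversing it on 15, 72, 51, 18, 33: 15→(15−9)÷3=2=b, 72→(72−9)÷3=21=u, 51→(51−9)÷3=14=n, 18→(18−9)÷3=3=c, 33→(33−9)÷3=8=h.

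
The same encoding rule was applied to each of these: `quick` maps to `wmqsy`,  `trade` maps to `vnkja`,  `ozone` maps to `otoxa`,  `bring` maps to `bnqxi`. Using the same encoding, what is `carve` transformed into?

q(16)→w(22) and u(20)→m(12) fit y≡17x+10 (mod 26); the inverse of 17 mod 26 is 23. Each letter's alphabet position (a=0..z=25) is mapped through 17·x+10 mod 26 — an affine cipher.
On carve: c(2)→17·2+10≡18=s; a(0)→17·0+10≡10=k; r(17)→17·17+10≡13=n; v(21)→17·21+10≡3=d; e(4)→17·4+10≡0=a (all mod 26).

sknda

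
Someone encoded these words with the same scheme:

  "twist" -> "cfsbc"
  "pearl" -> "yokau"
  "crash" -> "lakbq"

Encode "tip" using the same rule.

csy

The shift depends on letter class: consonant t→c is +9, but vowel i→s is +10. Vowels shift forward by 10 and consonants shift forward by 9.
Applying it to tip: t(cons)+9=c, i(vowel)+10=s, p(cons)+9=y.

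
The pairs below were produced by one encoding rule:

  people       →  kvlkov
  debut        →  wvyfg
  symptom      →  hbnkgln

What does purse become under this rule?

kfihv

Each pair mirrors across the alphabet (p↔k, e↔v, o↔l): positions sum to 25. Each letter is replaced by its mirror in the alphabet: a↔z, b↔y, c↔x, and so on (the Atbash cipher).
On purse: p↔k, u↔f, r↔i, s↔h, e↔v.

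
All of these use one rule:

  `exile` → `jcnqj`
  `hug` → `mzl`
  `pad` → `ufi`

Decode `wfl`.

rag

Every letter moves 5 places later in the alphabet, wrapping around z→a.
Reversing it on wfl: w−5=r, f−5=a, l−5=g.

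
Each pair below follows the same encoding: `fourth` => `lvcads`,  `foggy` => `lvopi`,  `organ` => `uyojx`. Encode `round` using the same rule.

Letter i (0-indexed) is shifted by i+6, so successive shifts are 6, 7, 8, ….
For round: r+6=x, o+7=v, u+8=c, n+9=w, d+10=n.

xvcwn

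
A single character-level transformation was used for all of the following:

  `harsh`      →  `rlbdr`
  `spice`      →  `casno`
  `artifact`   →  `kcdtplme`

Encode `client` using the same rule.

Shifts by position in harsh: pos 0: h→r (+10), pos 1: a→l (+11), pos 2: r→b (+10), pos 3: s→d (+11) — repeating every 2. It's a Vigenère-style cipher with numeric key [10,11]: position i shifts by key[i mod 2].
For client: c+10=m, l+11=w, i+10=s, e+11=p, n+10=x, t+11=e.

mwspxe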